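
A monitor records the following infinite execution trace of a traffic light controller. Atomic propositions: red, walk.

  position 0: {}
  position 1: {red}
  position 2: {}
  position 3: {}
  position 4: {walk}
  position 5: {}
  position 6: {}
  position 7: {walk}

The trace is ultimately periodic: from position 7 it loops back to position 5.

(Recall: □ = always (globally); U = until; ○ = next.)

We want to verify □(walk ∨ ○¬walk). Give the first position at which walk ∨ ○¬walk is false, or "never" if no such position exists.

Check walk ∨ ○¬walk at each position in order: 0 ✓, 1 ✓, 2 ✓.
At position 3 the labels are {} and the next position 4 has {walk}, so walk ∨ ○¬walk is false there. This is the first violation.

3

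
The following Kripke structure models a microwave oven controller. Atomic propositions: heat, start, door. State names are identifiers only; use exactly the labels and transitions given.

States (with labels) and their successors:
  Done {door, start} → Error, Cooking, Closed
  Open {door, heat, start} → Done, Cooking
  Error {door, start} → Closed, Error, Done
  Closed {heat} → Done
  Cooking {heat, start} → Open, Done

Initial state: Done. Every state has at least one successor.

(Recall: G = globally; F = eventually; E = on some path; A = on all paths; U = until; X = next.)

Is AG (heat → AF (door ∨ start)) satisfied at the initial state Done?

States satisfying heat → AF (door ∨ start): {Done, Open, Error, Closed, Cooking}.
States satisfying AG (heat → AF (door ∨ start)): {Done, Open, Error, Closed, Cooking}.
Every state reachable from Done satisfies heat → AF (door ∨ start).
Done ∈ Sat(AG (heat → AF (door ∨ start))).

Yes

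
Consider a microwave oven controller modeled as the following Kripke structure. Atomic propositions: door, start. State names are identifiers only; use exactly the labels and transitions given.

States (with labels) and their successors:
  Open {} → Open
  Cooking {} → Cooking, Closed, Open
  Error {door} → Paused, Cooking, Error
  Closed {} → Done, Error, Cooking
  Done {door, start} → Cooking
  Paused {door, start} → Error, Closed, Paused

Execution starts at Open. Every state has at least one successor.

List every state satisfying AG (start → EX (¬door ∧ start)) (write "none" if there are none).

{Open}

States satisfying start → EX (¬door ∧ start): {Open, Cooking, Error, Closed}.
States satisfying AG (start → EX (¬door ∧ start)): {Open}.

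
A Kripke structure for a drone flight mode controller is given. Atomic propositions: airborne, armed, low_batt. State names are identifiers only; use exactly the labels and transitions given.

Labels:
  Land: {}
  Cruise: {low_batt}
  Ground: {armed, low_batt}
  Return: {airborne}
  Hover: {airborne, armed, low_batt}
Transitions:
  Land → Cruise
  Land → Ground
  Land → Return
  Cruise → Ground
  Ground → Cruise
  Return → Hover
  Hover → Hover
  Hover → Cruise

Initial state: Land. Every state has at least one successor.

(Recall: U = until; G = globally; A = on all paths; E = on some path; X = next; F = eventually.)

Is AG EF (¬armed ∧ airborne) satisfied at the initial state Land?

Does not hold

States satisfying EF (¬armed ∧ airborne): {Land, Return}.
States satisfying AG EF (¬armed ∧ airborne): ∅.
Cruise is reachable from Land and violates EF (¬armed ∧ airborne), so AG fails at Land.
Land ∉ Sat(AG EF (¬armed ∧ airborne)).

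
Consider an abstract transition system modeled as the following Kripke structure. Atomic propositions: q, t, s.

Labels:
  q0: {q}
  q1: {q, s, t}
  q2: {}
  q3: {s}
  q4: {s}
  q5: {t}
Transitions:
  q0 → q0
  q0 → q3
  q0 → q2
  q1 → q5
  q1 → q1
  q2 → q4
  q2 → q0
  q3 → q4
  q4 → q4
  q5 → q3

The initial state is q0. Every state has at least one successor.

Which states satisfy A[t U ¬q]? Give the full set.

States satisfying t: {q1, q5}.
States satisfying ¬q: {q2, q3, q4, q5}.
States satisfying A[t U ¬q]: {q2, q3, q4, q5}.

{q2, q3, q4, q5}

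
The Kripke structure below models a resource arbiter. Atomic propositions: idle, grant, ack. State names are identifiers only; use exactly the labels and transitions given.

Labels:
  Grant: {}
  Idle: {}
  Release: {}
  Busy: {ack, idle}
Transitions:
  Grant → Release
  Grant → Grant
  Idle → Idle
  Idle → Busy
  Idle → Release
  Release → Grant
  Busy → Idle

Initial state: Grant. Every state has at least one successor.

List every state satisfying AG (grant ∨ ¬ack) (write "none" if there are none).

States satisfying grant ∨ ¬ack: {Grant, Idle, Release}.
States satisfying AG (grant ∨ ¬ack): {Grant, Release}.

{Grant, Release}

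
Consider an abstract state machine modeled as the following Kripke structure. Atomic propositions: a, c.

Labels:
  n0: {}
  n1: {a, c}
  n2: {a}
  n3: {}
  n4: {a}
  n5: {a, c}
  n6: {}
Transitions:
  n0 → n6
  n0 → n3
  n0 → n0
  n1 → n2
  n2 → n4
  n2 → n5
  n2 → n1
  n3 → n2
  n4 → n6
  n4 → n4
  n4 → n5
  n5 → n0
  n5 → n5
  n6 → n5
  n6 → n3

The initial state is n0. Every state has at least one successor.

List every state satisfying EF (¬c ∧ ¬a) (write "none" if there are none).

States satisfying ¬c ∧ ¬a: {n0, n3, n6}.
States satisfying EF (¬c ∧ ¬a): {n0, n1, n2, n3, n4, n5, n6}.

{n0, n1, n2, n3, n4, n5, n6}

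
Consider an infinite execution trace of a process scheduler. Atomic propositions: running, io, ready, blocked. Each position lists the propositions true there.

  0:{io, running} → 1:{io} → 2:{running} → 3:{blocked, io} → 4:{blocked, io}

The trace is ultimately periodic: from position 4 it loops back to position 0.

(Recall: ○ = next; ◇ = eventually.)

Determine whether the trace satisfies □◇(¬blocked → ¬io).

◇(¬blocked → ¬io) holds at every position 0..4, and those are all positions ever visited, so □◇(¬blocked → ¬io) holds.

Holds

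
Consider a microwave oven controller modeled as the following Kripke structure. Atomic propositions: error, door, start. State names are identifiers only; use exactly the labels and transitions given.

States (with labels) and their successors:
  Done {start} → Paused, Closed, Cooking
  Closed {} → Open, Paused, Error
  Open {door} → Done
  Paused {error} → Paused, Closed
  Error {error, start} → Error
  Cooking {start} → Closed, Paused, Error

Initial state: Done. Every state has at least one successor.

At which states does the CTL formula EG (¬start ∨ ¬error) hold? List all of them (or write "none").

{Done, Closed, Open, Paused, Cooking}

States satisfying ¬start ∨ ¬error: {Done, Closed, Open, Paused, Cooking}.
States satisfying EG (¬start ∨ ¬error): {Done, Closed, Open, Paused, Cooking}.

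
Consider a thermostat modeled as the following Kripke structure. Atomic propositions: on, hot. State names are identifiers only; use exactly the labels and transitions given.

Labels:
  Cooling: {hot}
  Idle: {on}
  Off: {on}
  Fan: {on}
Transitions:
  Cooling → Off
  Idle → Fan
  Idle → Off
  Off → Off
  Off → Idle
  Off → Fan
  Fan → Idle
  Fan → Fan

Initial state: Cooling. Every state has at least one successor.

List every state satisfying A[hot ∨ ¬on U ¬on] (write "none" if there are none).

{Cooling}

States satisfying hot ∨ ¬on: {Cooling}.
States satisfying ¬on: {Cooling}.
States satisfying A[hot ∨ ¬on U ¬on]: {Cooling}.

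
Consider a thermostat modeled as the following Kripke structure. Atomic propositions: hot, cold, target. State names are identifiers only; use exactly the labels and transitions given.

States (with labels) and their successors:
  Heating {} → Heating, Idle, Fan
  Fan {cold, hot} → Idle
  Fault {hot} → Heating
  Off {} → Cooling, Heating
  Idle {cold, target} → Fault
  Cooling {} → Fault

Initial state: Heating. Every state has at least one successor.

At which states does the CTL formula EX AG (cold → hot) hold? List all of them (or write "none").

States satisfying AG (cold → hot): ∅.
States satisfying EX AG (cold → hot): ∅.

none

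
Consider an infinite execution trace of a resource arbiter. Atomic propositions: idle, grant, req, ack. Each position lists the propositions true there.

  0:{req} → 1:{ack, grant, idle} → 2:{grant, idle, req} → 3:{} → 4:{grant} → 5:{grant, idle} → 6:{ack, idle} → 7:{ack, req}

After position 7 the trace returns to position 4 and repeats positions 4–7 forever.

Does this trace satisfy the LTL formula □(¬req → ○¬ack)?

Does not hold

¬req → ○¬ack must hold at every position from 0 onward. It fails at position 5, so □(¬req → ○¬ack) is false.
Positions where ¬req holds: 1, 3, 4, 5, 6.
Check ○¬ack at each: 1→ok, 3→ok, 4→ok, 5→fails, 6→fails.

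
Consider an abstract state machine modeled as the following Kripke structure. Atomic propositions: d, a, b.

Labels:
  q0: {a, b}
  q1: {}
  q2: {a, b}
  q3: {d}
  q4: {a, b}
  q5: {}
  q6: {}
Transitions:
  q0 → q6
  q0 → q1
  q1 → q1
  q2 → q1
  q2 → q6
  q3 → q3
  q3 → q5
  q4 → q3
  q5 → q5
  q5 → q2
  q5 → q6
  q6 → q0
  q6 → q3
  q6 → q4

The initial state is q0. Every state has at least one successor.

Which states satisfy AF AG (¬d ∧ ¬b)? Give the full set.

States satisfying AG (¬d ∧ ¬b): {q1}.
States satisfying AF AG (¬d ∧ ¬b): {q1}.

{q1}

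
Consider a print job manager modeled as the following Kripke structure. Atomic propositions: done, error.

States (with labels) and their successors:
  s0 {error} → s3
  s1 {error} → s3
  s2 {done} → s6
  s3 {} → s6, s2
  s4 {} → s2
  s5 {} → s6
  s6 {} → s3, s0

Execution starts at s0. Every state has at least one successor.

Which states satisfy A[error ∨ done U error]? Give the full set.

{s0, s1}

States satisfying error ∨ done: {s0, s1, s2}.
States satisfying error: {s0, s1}.
States satisfying A[error ∨ done U error]: {s0, s1}.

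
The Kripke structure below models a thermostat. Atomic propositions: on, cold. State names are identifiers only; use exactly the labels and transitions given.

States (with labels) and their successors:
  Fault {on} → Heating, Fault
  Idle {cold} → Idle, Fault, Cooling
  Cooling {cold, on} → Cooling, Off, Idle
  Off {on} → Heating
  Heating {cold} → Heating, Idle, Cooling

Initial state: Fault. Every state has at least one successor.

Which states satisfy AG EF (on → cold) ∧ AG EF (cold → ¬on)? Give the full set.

States satisfying EF (on → cold): {Fault, Idle, Cooling, Off, Heating}.
States satisfying AG EF (on → cold): {Fault, Idle, Cooling, Off, Heating}.
States satisfying EF (cold → ¬on): {Fault, Idle, Cooling, Off, Heating}.
States satisfying AG EF (cold → ¬on): {Fault, Idle, Cooling, Off, Heating}.
States satisfying AG EF (on → cold) ∧ AG EF (cold → ¬on): {Fault, Idle, Cooling, Off, Heating}.

{Fault, Idle, Cooling, Off, Heating}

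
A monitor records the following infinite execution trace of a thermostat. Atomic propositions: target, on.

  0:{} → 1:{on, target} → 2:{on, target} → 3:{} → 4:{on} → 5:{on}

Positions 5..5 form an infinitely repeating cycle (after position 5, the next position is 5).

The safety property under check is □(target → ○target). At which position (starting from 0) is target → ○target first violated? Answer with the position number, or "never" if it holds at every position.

2

Check target → ○target at each position in order: 0 ✓, 1 ✓.
At position 2 the labels are {on, target} and the next position 3 has {}, so target → ○target is false there. This is the first violation.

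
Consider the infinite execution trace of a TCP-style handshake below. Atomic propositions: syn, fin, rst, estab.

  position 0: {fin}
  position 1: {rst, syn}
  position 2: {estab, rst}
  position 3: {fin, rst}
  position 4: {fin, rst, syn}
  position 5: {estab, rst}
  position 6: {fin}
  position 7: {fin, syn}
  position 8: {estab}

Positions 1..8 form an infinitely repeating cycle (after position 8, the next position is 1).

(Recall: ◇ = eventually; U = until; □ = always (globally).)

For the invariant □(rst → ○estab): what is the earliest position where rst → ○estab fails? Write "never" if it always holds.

Check rst → ○estab at each position in order: 0 ✓, 1 ✓.
At position 2 the labels are {estab, rst} and the next position 3 has {fin, rst}, so rst → ○estab is false there. This is the first violation.

2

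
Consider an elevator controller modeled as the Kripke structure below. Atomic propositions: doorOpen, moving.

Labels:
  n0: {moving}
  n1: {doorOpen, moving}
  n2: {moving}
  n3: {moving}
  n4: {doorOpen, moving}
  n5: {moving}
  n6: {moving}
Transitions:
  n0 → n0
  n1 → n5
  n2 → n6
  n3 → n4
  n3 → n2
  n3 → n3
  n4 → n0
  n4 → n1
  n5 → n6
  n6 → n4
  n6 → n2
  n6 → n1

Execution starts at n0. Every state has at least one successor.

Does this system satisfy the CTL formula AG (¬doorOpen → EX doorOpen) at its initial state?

Does not hold

States satisfying ¬doorOpen → EX doorOpen: {n1, n3, n4, n6}.
States satisfying AG (¬doorOpen → EX doorOpen): ∅.
n0 is reachable from n0 and violates ¬doorOpen → EX doorOpen, so AG fails at n0.
n0 ∉ Sat(AG (¬doorOpen → EX doorOpen)).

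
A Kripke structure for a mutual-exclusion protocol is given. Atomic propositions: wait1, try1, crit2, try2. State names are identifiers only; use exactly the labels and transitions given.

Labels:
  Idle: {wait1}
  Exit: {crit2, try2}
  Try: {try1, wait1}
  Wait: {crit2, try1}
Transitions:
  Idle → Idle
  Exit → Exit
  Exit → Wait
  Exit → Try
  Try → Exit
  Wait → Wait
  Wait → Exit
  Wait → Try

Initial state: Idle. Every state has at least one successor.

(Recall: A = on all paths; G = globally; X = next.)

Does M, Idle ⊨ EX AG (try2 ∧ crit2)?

States satisfying AG (try2 ∧ crit2): ∅.
States satisfying EX AG (try2 ∧ crit2): ∅.
No suitable path/successor from Idle witnesses the formula.
Idle ∉ Sat(EX AG (try2 ∧ crit2)).

No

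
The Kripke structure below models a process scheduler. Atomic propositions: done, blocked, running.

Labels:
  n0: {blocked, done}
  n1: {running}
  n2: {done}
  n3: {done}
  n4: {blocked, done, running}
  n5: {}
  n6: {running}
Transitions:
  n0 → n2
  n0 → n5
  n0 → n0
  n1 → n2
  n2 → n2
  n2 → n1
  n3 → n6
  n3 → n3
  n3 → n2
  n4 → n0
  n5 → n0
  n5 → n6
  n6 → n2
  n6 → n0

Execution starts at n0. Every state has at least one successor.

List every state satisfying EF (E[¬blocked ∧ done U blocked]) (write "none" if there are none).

States satisfying E[¬blocked ∧ done U blocked]: {n0, n4}.
States satisfying EF (E[¬blocked ∧ done U blocked]): {n0, n3, n4, n5, n6}.

{n0, n3, n4, n5, n6}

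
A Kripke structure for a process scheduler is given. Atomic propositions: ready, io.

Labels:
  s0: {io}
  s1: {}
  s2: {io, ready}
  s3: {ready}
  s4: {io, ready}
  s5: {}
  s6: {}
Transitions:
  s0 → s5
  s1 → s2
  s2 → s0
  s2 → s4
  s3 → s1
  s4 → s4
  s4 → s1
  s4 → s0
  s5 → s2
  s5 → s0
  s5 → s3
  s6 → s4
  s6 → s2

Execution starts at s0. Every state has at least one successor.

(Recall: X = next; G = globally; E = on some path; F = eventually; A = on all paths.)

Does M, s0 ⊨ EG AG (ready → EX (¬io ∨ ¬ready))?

Holds

States satisfying AG (ready → EX (¬io ∨ ¬ready)): {s0, s1, s2, s3, s4, s5, s6}.
States satisfying EG AG (ready → EX (¬io ∨ ¬ready)): {s0, s1, s2, s3, s4, s5, s6}.
s0 ∈ Sat(EG AG (ready → EX (¬io ∨ ¬ready))).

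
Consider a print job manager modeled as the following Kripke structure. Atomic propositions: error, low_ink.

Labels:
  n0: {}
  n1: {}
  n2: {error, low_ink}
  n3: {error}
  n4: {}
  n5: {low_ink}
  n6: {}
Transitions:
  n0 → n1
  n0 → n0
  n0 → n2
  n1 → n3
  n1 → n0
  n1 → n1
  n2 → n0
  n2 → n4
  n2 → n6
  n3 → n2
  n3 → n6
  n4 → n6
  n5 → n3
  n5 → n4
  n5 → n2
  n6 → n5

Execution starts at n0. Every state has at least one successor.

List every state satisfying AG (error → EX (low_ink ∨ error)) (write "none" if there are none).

States satisfying error → EX (low_ink ∨ error): {n0, n1, n3, n4, n5, n6}.
States satisfying AG (error → EX (low_ink ∨ error)): ∅.

none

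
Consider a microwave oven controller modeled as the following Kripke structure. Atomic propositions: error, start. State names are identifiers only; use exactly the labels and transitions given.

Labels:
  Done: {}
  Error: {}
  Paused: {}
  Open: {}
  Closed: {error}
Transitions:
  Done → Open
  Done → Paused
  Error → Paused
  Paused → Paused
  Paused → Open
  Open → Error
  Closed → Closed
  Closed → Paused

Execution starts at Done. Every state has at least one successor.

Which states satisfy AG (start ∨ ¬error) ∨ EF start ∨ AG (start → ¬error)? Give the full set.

States satisfying start ∨ ¬error: {Done, Error, Paused, Open}.
States satisfying AG (start ∨ ¬error): {Done, Error, Paused, Open}.
States satisfying start: ∅.
States satisfying EF start: ∅.
States satisfying AG (start ∨ ¬error) ∨ EF start: {Done, Error, Paused, Open}.
States satisfying start → ¬error: {Done, Error, Paused, Open, Closed}.
States satisfying AG (start → ¬error): {Done, Error, Paused, Open, Closed}.
States satisfying AG (start ∨ ¬error) ∨ EF start ∨ AG (start → ¬error): {Done, Error, Paused, Open, Closed}.

{Done, Error, Paused, Open, Closed}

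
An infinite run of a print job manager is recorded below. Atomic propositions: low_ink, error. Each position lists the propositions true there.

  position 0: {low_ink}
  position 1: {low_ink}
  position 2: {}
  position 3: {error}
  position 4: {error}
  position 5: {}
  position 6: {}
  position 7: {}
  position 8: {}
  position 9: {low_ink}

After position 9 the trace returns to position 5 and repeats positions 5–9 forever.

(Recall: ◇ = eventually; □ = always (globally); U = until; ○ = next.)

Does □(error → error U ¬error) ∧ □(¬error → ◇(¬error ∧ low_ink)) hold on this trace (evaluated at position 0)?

error → error U ¬error holds at every position 0..9, and those are all positions ever visited, so □(error → error U ¬error) holds.
Positions where error holds: 3, 4.
Check error U ¬error at each: 3→ok, 4→ok.
¬error → ◇(¬error ∧ low_ink) holds at every position 0..9, and those are all positions ever visited, so □(¬error → ◇(¬error ∧ low_ink)) holds.
Positions where ¬error holds: 0, 1, 2, 5, 6, 7, 8, 9.
Check ◇(¬error ∧ low_ink) at each: 0→ok, 1→ok, 2→ok, 5→ok, 6→ok, 7→ok, 8→ok, 9→ok.
At position 0: □(error → error U ¬error) is true; □(¬error → ◇(¬error ∧ low_ink)) is true; so □(error → error U ¬error) ∧ □(¬error → ◇(¬error ∧ low_ink)) is true.

Yes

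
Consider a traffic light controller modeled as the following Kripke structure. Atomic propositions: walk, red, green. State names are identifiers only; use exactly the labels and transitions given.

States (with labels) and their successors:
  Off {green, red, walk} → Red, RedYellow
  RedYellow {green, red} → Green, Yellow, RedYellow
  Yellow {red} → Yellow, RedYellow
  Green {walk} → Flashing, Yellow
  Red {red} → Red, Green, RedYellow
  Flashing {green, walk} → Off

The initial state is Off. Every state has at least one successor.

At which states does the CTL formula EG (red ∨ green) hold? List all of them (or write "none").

{Off, RedYellow, Yellow, Red, Flashing}

States satisfying red ∨ green: {Off, RedYellow, Yellow, Red, Flashing}.
States satisfying EG (red ∨ green): {Off, RedYellow, Yellow, Red, Flashing}.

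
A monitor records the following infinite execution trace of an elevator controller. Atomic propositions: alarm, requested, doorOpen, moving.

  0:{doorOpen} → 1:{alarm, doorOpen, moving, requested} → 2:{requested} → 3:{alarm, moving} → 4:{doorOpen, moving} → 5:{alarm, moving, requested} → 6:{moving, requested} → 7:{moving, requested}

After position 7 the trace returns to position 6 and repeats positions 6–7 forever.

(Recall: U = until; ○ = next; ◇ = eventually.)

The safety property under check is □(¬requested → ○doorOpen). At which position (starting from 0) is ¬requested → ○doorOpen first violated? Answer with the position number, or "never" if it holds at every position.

Check ¬requested → ○doorOpen at each position in order: 0 ✓, 1 ✓, 2 ✓, 3 ✓.
At position 4 the labels are {doorOpen, moving} and the next position 5 has {alarm, moving, requested}, so ¬requested → ○doorOpen is false there. This is the first violation.

4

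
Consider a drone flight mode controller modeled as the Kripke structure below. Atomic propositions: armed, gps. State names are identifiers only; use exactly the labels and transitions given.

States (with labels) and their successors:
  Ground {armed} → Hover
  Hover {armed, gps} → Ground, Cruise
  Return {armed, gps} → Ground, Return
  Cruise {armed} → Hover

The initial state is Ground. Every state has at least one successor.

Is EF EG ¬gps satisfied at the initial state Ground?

States satisfying EG ¬gps: ∅.
States satisfying EF EG ¬gps: ∅.
No suitable path/successor from Ground witnesses the formula.
Ground ∉ Sat(EF EG ¬gps).

Violated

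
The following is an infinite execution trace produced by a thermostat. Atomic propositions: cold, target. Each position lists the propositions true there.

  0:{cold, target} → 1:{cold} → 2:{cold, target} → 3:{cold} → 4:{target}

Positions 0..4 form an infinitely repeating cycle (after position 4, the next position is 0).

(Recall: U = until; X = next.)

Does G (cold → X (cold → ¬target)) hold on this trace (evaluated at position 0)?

cold → X (cold → ¬target) must hold at every position from 0 onward. It fails at position 1, so G (cold → X (cold → ¬target)) is false.
Positions where cold holds: 0, 1, 2, 3.
Check X (cold → ¬target) at each: 0→ok, 1→fails, 2→ok, 3→ok.

Violated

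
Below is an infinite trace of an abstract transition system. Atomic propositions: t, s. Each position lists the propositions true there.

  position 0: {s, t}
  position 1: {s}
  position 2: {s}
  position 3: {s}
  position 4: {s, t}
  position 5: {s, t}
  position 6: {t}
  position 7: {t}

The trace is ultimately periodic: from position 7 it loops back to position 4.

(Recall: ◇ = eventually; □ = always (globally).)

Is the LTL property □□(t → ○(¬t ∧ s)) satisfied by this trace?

□(t → ○(¬t ∧ s)) must hold at every position from 0 onward. It fails at position 0, so □□(t → ○(¬t ∧ s)) is false.

Violated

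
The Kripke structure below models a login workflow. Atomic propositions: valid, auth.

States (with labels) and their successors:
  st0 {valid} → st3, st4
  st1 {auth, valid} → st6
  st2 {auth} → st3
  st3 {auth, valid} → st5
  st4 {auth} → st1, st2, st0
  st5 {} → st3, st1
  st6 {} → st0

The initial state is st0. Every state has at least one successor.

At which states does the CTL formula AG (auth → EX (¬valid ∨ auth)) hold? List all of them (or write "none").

States satisfying auth → EX (¬valid ∨ auth): {st0, st1, st2, st3, st4, st5, st6}.
States satisfying AG (auth → EX (¬valid ∨ auth)): {st0, st1, st2, st3, st4, st5, st6}.

{st0, st1, st2, st3, st4, st5, st6}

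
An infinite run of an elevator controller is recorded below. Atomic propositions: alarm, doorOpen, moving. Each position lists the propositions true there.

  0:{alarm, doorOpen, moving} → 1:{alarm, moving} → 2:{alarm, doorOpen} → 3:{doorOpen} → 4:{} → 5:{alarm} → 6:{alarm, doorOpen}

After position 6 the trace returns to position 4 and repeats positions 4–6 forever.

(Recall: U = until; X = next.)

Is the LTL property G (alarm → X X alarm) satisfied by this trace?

Does not hold

alarm → X X alarm must hold at every position from 0 onward. It fails at position 1, so G (alarm → X X alarm) is false.
Positions where alarm holds: 0, 1, 2, 5, 6.
Check X X alarm at each: 0→ok, 1→fails, 2→fails, 5→fails, 6→ok.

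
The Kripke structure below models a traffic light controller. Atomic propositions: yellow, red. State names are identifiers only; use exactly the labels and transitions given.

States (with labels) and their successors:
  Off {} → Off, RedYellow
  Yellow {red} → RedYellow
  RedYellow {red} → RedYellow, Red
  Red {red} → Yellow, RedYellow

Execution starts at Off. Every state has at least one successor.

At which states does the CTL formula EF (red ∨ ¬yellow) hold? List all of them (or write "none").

States satisfying red ∨ ¬yellow: {Off, Yellow, RedYellow, Red}.
States satisfying EF (red ∨ ¬yellow): {Off, Yellow, RedYellow, Red}.

{Off, Yellow, RedYellow, Red}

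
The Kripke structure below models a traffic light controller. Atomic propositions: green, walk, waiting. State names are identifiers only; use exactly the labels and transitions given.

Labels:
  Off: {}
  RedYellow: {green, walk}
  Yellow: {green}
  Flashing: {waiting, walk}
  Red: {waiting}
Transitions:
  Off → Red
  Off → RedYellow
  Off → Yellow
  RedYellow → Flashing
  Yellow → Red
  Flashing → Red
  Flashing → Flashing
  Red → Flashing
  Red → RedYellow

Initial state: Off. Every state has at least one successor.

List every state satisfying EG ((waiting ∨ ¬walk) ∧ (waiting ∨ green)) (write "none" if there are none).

{Yellow, Flashing, Red}

States satisfying (waiting ∨ ¬walk) ∧ (waiting ∨ green): {Yellow, Flashing, Red}.
States satisfying EG ((waiting ∨ ¬walk) ∧ (waiting ∨ green)): {Yellow, Flashing, Red}.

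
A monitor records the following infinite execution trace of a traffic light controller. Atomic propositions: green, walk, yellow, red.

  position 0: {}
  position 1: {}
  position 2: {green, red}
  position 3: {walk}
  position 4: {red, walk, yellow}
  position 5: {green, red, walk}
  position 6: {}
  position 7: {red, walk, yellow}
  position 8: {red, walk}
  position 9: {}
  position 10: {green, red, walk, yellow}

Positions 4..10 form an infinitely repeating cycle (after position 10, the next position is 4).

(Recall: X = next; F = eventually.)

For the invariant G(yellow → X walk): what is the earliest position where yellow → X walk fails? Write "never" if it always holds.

never

yellow → X walk holds at every position 0..10, and those are all the positions the trace ever visits, so the invariant G(yellow → X walk) is never violated.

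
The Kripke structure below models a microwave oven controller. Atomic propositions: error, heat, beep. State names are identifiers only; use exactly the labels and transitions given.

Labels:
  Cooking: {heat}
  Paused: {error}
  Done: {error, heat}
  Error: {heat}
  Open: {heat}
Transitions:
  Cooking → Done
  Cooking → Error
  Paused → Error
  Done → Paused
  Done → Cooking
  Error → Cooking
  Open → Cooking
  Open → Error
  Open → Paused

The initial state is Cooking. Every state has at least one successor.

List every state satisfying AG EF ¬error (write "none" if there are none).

{Cooking, Paused, Done, Error, Open}

States satisfying EF ¬error: {Cooking, Paused, Done, Error, Open}.
States satisfying AG EF ¬error: {Cooking, Paused, Done, Error, Open}.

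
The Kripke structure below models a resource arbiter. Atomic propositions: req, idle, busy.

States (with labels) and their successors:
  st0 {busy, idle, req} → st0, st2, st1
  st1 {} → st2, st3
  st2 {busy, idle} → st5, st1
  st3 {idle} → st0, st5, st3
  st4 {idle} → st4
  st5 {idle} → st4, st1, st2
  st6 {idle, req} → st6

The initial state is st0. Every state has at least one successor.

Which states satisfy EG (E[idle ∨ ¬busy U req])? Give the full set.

States satisfying E[idle ∨ ¬busy U req]: {st0, st1, st2, st3, st5, st6}.
States satisfying EG (E[idle ∨ ¬busy U req]): {st0, st1, st2, st3, st5, st6}.

{st0, st1, st2, st3, st5, st6}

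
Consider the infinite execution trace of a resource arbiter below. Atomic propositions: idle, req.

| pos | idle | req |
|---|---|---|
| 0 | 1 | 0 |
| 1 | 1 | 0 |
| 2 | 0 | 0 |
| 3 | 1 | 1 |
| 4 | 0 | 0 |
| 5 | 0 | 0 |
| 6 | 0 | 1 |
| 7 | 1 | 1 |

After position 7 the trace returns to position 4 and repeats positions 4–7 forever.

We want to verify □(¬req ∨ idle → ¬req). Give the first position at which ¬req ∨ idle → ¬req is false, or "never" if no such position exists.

3

Check ¬req ∨ idle → ¬req at each position in order: 0 ✓, 1 ✓, 2 ✓.
At position 3 the labels are {idle, req}, so ¬req ∨ idle → ¬req is false there. This is the first violation.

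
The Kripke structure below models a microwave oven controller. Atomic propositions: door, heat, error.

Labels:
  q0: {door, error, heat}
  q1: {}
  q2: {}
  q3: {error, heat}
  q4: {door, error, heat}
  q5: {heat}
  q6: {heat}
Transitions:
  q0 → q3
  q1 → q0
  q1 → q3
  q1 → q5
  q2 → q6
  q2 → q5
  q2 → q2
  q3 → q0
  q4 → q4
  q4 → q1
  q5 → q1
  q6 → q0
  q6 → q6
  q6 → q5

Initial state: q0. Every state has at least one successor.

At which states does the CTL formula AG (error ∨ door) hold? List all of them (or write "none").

States satisfying error ∨ door: {q0, q3, q4}.
States satisfying AG (error ∨ door): {q0, q3}.

{q0, q3}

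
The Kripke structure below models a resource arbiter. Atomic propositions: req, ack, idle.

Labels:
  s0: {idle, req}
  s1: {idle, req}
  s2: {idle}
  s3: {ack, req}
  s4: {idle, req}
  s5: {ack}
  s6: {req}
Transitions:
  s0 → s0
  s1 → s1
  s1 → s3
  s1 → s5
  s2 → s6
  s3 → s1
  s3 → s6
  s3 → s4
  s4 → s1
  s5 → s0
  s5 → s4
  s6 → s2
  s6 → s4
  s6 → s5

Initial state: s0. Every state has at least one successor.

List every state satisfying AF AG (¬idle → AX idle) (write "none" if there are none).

{s0}

States satisfying AG (¬idle → AX idle): {s0}.
States satisfying AF AG (¬idle → AX idle): {s0}.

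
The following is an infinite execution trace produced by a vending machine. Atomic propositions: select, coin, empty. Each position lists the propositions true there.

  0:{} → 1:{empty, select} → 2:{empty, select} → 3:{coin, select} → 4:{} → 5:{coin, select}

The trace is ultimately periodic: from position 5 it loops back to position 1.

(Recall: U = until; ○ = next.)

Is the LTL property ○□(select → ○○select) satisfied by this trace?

Does not hold

The position after 0 is 1; □(select → ○○select) is false there.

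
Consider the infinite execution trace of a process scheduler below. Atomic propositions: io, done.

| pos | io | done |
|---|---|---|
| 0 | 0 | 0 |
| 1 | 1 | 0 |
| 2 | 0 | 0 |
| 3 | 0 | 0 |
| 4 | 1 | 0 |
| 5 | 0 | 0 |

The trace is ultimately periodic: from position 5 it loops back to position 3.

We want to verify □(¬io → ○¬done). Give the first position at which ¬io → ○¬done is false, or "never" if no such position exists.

never

¬io → ○¬done holds at every position 0..5, and those are all the positions the trace ever visits, so the invariant □(¬io → ○¬done) is never violated.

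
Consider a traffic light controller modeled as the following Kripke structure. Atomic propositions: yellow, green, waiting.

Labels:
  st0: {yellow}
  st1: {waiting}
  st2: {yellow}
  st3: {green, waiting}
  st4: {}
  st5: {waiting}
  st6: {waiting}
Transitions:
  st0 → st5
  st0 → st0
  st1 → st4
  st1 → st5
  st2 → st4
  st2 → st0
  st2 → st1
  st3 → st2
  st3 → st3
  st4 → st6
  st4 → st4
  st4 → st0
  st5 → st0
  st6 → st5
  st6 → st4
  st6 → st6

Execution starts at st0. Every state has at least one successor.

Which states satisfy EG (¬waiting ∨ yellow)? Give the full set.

States satisfying ¬waiting ∨ yellow: {st0, st2, st4}.
States satisfying EG (¬waiting ∨ yellow): {st0, st2, st4}.

{st0, st2, st4}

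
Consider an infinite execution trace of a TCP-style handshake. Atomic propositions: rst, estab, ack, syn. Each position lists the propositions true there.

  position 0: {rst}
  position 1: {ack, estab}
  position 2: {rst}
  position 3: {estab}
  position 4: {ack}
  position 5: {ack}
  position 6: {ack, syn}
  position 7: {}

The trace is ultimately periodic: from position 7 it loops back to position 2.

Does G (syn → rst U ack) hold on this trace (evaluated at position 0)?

syn → rst U ack holds at every position 0..7, and those are all positions ever visited, so G (syn → rst U ack) holds.
Positions where syn holds: 6.
Check rst U ack at each: 6→ok.

Holds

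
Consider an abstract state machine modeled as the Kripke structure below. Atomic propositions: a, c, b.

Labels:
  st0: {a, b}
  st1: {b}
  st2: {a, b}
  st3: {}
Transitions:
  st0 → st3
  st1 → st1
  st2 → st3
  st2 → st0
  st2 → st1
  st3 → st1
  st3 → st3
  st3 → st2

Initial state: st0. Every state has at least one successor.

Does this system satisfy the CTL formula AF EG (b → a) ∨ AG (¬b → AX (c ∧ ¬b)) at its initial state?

Yes

States satisfying EG (b → a): {st0, st2, st3}.
States satisfying AF EG (b → a): {st0, st2, st3}.
States satisfying ¬b → AX (c ∧ ¬b): {st0, st1, st2}.
States satisfying AG (¬b → AX (c ∧ ¬b)): {st1}.
States satisfying AF EG (b → a) ∨ AG (¬b → AX (c ∧ ¬b)): {st0, st1, st2, st3}.
st0 ∈ Sat(AF EG (b → a) ∨ AG (¬b → AX (c ∧ ¬b))).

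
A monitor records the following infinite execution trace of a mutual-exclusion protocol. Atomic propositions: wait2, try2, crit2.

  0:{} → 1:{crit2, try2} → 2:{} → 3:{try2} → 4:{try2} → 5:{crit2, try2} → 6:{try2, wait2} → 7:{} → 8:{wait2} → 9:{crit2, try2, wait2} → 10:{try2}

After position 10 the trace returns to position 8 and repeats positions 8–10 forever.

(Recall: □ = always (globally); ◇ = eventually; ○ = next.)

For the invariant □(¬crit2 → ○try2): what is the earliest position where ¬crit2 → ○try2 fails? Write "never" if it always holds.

Check ¬crit2 → ○try2 at each position in order: 0 ✓, 1 ✓, 2 ✓, 3 ✓, 4 ✓, 5 ✓.
At position 6 the labels are {try2, wait2} and the next position 7 has {}, so ¬crit2 → ○try2 is false there. This is the first violation.

6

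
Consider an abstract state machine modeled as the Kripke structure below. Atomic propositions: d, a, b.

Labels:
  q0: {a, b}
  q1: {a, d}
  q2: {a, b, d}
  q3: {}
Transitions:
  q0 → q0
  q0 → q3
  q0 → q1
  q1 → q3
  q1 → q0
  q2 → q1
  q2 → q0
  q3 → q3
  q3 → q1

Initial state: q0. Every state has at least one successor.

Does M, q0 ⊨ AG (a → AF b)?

States satisfying a → AF b: {q0, q2, q3}.
States satisfying AG (a → AF b): ∅.
q1 is reachable from q0 and violates a → AF b, so AG fails at q0.
q0 ∉ Sat(AG (a → AF b)).

No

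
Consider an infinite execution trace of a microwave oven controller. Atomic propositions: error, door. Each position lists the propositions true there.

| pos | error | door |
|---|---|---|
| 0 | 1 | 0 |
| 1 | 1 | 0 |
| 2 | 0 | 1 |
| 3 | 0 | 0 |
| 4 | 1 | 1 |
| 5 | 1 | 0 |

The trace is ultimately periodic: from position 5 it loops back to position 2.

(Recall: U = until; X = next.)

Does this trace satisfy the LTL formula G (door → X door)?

Does not hold

door → X door must hold at every position from 0 onward. It fails at position 2, so G (door → X door) is false.
Positions where door holds: 2, 4.
Check X door at each: 2→fails, 4→fails.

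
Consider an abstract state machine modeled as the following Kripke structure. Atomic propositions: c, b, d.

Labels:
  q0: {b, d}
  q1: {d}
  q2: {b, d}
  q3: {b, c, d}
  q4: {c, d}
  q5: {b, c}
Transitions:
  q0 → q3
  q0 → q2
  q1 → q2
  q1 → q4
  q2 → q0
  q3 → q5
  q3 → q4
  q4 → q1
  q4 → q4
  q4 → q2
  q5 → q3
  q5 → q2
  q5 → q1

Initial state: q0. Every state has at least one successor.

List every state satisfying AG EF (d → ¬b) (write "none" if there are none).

{q0, q1, q2, q3, q4, q5}

States satisfying EF (d → ¬b): {q0, q1, q2, q3, q4, q5}.
States satisfying AG EF (d → ¬b): {q0, q1, q2, q3, q4, q5}.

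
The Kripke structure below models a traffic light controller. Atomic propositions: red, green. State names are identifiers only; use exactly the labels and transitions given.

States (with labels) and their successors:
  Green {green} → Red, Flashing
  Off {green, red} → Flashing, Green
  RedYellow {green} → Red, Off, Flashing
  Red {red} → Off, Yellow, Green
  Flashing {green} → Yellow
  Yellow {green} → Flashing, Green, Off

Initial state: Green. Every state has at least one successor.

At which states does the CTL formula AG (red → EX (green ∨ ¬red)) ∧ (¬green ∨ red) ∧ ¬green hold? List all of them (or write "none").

{Red}

States satisfying red → EX (green ∨ ¬red): {Green, Off, RedYellow, Red, Flashing, Yellow}.
States satisfying AG (red → EX (green ∨ ¬red)): {Green, Off, RedYellow, Red, Flashing, Yellow}.
States satisfying ¬green: {Red}.
States satisfying ¬green ∨ red: {Off, Red}.
States satisfying (¬green ∨ red) ∧ ¬green: {Red}.
States satisfying AG (red → EX (green ∨ ¬red)) ∧ (¬green ∨ red) ∧ ¬green: {Red}.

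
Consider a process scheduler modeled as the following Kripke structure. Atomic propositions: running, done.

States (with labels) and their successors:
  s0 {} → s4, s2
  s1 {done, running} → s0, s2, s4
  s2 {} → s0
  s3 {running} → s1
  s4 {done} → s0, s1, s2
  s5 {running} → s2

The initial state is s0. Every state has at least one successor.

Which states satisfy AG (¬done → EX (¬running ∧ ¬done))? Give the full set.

{s0, s1, s2, s4, s5}

States satisfying ¬done → EX (¬running ∧ ¬done): {s0, s1, s2, s4, s5}.
States satisfying AG (¬done → EX (¬running ∧ ¬done)): {s0, s1, s2, s4, s5}.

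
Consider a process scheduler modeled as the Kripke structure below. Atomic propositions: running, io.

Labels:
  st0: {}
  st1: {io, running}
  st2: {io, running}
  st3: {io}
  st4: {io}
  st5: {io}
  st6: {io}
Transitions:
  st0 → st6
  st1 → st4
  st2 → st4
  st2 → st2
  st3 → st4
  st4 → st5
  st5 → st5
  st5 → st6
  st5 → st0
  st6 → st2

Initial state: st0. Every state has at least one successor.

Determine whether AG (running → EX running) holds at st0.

Holds

States satisfying running → EX running: {st0, st2, st3, st4, st5, st6}.
States satisfying AG (running → EX running): {st0, st2, st3, st4, st5, st6}.
Every state reachable from st0 satisfies running → EX running.
st0 ∈ Sat(AG (running → EX running)).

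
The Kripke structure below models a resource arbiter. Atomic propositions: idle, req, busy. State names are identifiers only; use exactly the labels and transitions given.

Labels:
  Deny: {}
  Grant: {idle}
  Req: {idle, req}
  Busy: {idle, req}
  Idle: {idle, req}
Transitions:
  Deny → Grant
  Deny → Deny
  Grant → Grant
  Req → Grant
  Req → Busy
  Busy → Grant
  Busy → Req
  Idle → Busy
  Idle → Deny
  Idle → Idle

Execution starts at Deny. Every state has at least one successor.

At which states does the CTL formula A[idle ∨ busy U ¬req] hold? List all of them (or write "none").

{Deny, Grant}

States satisfying idle ∨ busy: {Grant, Req, Busy, Idle}.
States satisfying ¬req: {Deny, Grant}.
States satisfying A[idle ∨ busy U ¬req]: {Deny, Grant}.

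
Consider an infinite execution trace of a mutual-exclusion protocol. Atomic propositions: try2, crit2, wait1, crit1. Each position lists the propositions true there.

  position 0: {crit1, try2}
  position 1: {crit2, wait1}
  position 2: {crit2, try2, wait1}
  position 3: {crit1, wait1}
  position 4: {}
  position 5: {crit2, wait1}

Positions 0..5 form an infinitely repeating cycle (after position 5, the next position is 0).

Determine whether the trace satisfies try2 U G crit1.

Violated

Walking from position 0: at position 1, G crit1 has not yet held and try2 fails, so try2 U G crit1 is false.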